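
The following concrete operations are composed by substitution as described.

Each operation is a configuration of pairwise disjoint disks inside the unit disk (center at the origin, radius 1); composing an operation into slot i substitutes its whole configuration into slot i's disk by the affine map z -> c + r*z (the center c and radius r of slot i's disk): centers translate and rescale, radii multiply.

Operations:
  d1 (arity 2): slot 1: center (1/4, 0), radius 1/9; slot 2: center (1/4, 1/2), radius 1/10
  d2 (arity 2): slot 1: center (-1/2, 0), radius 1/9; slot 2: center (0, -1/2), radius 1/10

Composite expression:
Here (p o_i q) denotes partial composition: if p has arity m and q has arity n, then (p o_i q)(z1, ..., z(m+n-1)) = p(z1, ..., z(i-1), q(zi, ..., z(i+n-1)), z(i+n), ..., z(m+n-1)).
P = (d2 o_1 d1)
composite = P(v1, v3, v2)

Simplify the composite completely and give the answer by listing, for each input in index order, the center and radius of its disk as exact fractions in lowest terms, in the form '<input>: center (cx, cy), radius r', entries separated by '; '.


Affine substitution under d2: radii multiply and v-centers shift.
for v1, the 2-step affine chain lands on center (-17/36, 0), radius 1/81
for v3, the 2-step affine chain lands on center (-17/36, 1/18), radius 1/90
for v2, the 1-step affine chain lands on center (0, -1/2), radius 1/10

v1: center (-17/36, 0), radius 1/81; v2: center (0, -1/2), radius 1/10; v3: center (-17/36, 1/18), radius 1/90


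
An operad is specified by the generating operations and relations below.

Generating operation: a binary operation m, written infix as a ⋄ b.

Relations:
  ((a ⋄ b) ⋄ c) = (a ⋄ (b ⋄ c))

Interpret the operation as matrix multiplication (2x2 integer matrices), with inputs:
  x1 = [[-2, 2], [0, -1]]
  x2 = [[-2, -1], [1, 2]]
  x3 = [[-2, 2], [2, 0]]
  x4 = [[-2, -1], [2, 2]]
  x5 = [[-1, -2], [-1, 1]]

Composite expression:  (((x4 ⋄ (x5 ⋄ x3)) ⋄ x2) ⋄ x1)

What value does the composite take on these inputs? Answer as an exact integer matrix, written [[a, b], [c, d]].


(x5 ⋄ x3) = [[-2, -2], [4, -2]]
(x4 ⋄ (x5 ⋄ x3)) = [[0, 6], [4, -8]]
((x4 ⋄ (x5 ⋄ x3)) ⋄ x2) = [[6, 12], [-16, -20]]
(((x4 ⋄ (x5 ⋄ x3)) ⋄ x2) ⋄ x1) = [[-12, 0], [32, -12]]

[[-12, 0], [32, -12]]


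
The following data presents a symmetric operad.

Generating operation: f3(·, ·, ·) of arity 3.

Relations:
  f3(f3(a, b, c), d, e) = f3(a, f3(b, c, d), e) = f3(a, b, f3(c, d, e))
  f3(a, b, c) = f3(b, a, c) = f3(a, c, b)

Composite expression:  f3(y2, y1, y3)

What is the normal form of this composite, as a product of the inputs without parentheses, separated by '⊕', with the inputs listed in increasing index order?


Any arrangement under f3 is one operation, so sort the y-inputs.
f3(y2, y1, y3) reduces to y2 ⊕ y1 ⊕ y3
the factors in increasing index order: y1 ⊕ y2 ⊕ y3

y1 ⊕ y2 ⊕ y3


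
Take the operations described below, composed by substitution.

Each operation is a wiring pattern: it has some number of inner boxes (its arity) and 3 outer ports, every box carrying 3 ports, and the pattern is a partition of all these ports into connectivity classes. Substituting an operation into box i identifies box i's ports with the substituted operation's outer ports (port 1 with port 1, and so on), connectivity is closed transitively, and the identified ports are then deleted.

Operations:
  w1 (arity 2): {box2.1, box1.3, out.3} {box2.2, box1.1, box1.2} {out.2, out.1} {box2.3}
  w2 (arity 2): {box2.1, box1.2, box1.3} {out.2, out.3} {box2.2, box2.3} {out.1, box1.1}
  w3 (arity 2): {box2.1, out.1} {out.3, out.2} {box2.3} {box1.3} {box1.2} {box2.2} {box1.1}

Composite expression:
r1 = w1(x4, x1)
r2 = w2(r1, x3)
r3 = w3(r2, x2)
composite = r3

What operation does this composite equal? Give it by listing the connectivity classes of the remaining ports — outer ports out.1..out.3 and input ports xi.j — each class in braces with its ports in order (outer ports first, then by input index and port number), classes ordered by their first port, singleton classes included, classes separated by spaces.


{out.1, x2.1} {out.2, out.3} {x1.1, x3.1, x4.3} {x1.2, x4.1, x4.2} {x1.3} {x2.2} {x2.3} {x3.2, x3.3}

Two ports join when wires chain via w3-identified ports.
stage w1: inputs (x4, x1), connectivity {out.1, out.2} {out.3, x1.1, x4.3} {x1.2, x4.1, x4.2} {x1.3}, out.j its boundary
stage w2: inputs (x4, x1, x3), connectivity {out.1, x1.1, x3.1, x4.3} {out.2, out.3} {x1.2, x4.1, x4.2} {x1.3} {x3.2, x3.3}, out.j its boundary
stage w3: inputs (x4, x1, x3, x2), connectivity {out.1, x2.1} {out.2, out.3} {x1.1, x3.1, x4.3} {x1.2, x4.1, x4.2} {x1.3} {x2.2} {x2.3} {x3.2, x3.3}, out.j its boundary


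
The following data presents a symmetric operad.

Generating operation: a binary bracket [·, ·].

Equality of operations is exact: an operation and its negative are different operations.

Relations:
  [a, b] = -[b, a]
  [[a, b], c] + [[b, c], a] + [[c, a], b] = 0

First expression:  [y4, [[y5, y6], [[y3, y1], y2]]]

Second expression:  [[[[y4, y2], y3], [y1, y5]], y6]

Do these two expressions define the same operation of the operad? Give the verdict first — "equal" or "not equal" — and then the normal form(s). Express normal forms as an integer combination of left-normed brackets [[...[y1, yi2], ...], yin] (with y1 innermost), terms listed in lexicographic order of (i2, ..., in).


Normal form of the first expression: -[[[[[y1, y3], y2], y5], y6], y4] + [[[[[y1, y3], y2], y6], y5], y4]
Normal form of the second expression: [[[[[y1, y5], y2], y4], y3], y6] - [[[[[y1, y5], y3], y2], y4], y6] + [[[[[y1, y5], y3], y4], y2], y6] - [[[[[y1, y5], y4], y2], y3], y6]
Different reductions; not equal.

not equal — first -[[[[[y1, y3], y2], y5], y6], y4] + [[[[[y1, y3], y2], y6], y5], y4], second [[[[[y1, y5], y2], y4], y3], y6] - [[[[[y1, y5], y3], y2], y4], y6] + [[[[[y1, y5], y3], y4], y2], y6] - [[[[[y1, y5], y4], y2], y3], y6]


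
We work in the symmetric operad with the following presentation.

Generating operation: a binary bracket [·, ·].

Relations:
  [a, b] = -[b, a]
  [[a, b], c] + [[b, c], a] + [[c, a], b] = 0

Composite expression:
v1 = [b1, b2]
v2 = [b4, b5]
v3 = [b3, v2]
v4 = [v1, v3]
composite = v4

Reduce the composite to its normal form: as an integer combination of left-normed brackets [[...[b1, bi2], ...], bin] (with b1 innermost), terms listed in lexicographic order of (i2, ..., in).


[[[[b1, b2], b3], b4], b5] - [[[[b1, b2], b3], b5], b4] - [[[[b1, b2], b4], b5], b3] + [[[[b1, b2], b5], b4], b3]

Skip Jacobi rewriting: expand, keep b1-initial words, read off terms.
Composite bracket: [[b1, b2], [b3, [b4, b5]]]
Expanding via [a, b] = ab - ba: 16 signed words (2^4 = 16).
Coefficients come from the b1-initial words:
  word b1b2b3b4b5 has sign +1, contributing +[[[[b1, b2], b3], b4], b5]
  word b1b2b3b5b4 has sign -1, contributing -[[[[b1, b2], b3], b5], b4]
  word b1b2b4b5b3 has sign -1, contributing -[[[[b1, b2], b4], b5], b3]
  word b1b2b5b4b3 has sign +1, contributing +[[[[b1, b2], b5], b4], b3]


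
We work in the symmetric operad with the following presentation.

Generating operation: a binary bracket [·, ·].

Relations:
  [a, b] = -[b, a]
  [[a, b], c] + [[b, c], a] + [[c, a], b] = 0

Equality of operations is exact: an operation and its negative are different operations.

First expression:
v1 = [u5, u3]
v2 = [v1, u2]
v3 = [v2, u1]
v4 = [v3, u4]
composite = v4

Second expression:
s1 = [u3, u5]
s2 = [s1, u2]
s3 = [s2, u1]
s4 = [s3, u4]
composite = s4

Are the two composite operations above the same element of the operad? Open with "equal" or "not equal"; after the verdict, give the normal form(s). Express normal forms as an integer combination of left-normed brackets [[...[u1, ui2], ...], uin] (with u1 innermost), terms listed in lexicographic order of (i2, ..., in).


not equal — first -[[[[u1, u2], u3], u5], u4] + [[[[u1, u2], u5], u3], u4] + [[[[u1, u3], u5], u2], u4] - [[[[u1, u5], u3], u2], u4], second [[[[u1, u2], u3], u5], u4] - [[[[u1, u2], u5], u3], u4] - [[[[u1, u3], u5], u2], u4] + [[[[u1, u5], u3], u2], u4]

In normal form, the first expression is -[[[[u1, u2], u3], u5], u4] + [[[[u1, u2], u5], u3], u4] + [[[[u1, u3], u5], u2], u4] - [[[[u1, u5], u3], u2], u4]
In normal form, the second expression is [[[[u1, u2], u3], u5], u4] - [[[[u1, u2], u5], u3], u4] - [[[[u1, u3], u5], u2], u4] + [[[[u1, u5], u3], u2], u4]
They disagree, so not equal.


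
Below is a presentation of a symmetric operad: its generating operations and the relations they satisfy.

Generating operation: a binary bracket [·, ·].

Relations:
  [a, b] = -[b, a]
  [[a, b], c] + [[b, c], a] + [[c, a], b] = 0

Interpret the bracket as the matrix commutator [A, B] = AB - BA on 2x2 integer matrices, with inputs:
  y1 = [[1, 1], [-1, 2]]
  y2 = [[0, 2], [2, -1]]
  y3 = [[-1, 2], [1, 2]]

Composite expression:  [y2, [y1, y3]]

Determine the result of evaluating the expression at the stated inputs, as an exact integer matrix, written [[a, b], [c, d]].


[[6, -11], [8, -6]]


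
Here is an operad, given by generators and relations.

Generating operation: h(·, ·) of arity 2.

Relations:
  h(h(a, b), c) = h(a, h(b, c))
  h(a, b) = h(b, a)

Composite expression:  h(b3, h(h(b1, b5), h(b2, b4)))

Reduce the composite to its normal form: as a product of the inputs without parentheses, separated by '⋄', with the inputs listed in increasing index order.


b1 ⋄ b2 ⋄ b3 ⋄ b4 ⋄ b5

Key point: h commutes, so take the b-inputs in any fixed order.
h(b1, b5) unparenthesizes to b1 ⋄ b5
h(b2, b4) unparenthesizes to b2 ⋄ b4
h(h(b1, b5), h(b2, b4)) unparenthesizes to b1 ⋄ b5 ⋄ b2 ⋄ b4
h(b3, h(h(b1, b5), h(b2, b4))) unparenthesizes to b3 ⋄ b1 ⋄ b5 ⋄ b2 ⋄ b4
commutativity sorts the factors: b1 ⋄ b2 ⋄ b3 ⋄ b4 ⋄ b5


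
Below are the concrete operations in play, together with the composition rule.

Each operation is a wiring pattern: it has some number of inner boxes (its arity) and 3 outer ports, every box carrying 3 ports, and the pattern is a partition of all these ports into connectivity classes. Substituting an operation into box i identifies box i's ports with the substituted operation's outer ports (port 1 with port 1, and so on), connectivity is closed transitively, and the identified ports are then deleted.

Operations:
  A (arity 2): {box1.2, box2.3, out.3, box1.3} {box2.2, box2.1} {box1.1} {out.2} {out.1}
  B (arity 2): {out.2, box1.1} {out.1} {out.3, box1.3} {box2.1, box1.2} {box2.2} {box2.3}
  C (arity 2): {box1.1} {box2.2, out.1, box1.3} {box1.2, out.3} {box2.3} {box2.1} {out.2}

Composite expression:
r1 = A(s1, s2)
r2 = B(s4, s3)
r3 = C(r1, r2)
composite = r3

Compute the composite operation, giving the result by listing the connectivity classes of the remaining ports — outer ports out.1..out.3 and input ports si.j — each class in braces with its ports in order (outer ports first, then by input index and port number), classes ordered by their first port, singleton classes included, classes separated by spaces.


{out.1, s1.2, s1.3, s2.3, s4.1} {out.2} {out.3} {s1.1} {s2.1, s2.2} {s3.1, s4.2} {s3.2} {s3.3} {s4.3}

After gluing at C, chains via deleted ports link the s-ports.
after A, the pattern on (s1, s2) reads {out.1} {out.2} {out.3, s1.2, s1.3, s2.3} {s1.1} {s2.1, s2.2} (out.j = its outer ports)
after B, the pattern on (s4, s3) reads {out.1} {out.2, s4.1} {out.3, s4.3} {s3.1, s4.2} {s3.2} {s3.3} (out.j = its outer ports)
after C, the pattern on (s1, s2, s4, s3) reads {out.1, s1.2, s1.3, s2.3, s4.1} {out.2} {out.3} {s1.1} {s2.1, s2.2} {s3.1, s4.2} {s3.2} {s3.3} {s4.3} (out.j = its outer ports)


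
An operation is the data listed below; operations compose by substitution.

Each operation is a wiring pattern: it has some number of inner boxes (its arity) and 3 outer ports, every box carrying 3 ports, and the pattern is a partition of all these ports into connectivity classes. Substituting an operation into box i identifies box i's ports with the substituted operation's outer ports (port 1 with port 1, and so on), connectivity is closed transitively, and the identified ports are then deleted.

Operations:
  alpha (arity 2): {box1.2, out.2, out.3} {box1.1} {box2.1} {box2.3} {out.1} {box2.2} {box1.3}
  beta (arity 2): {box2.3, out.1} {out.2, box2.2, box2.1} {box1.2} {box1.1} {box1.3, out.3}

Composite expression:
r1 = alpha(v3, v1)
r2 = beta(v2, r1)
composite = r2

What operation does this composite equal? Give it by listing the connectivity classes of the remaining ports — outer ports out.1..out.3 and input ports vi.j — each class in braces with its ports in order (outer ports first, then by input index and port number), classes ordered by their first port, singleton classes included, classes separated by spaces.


{out.1, out.2, v3.2} {out.3, v2.3} {v1.1} {v1.2} {v1.3} {v2.1} {v2.2} {v3.1} {v3.3}

Substituting into beta glues patterns; closure does the rest.
through alpha, on inputs (v3, v1): {out.1} {out.2, out.3, v3.2} {v1.1} {v1.2} {v1.3} {v3.1} {v3.3} (out.j = stage outer ports)
through beta, on inputs (v2, v3, v1): {out.1, out.2, v3.2} {out.3, v2.3} {v1.1} {v1.2} {v1.3} {v2.1} {v2.2} {v3.1} {v3.3} (out.j = stage outer ports)


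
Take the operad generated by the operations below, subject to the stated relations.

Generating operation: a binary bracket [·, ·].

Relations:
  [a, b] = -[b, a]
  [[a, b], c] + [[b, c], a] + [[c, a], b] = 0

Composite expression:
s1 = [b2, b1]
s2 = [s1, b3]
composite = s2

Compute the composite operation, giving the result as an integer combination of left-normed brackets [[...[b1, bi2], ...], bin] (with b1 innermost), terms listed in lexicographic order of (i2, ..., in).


-[[b1, b2], b3]

Expand each bracket as ab - ba; the b1-initial words give the coefficients.
Composite bracket: [[b2, b1], b3]
Under [a, b] = ab - ba we get 4 signed associative words (2^2 = 4).
Coefficients come from the b1-initial words:
  sign of b1b2b3 is -1, so it contributes -[[b1, b2], b3]


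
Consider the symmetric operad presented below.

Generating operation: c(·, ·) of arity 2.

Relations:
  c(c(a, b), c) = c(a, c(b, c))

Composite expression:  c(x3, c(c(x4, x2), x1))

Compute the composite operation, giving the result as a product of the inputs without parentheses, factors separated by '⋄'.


x3 ⋄ x4 ⋄ x2 ⋄ x1


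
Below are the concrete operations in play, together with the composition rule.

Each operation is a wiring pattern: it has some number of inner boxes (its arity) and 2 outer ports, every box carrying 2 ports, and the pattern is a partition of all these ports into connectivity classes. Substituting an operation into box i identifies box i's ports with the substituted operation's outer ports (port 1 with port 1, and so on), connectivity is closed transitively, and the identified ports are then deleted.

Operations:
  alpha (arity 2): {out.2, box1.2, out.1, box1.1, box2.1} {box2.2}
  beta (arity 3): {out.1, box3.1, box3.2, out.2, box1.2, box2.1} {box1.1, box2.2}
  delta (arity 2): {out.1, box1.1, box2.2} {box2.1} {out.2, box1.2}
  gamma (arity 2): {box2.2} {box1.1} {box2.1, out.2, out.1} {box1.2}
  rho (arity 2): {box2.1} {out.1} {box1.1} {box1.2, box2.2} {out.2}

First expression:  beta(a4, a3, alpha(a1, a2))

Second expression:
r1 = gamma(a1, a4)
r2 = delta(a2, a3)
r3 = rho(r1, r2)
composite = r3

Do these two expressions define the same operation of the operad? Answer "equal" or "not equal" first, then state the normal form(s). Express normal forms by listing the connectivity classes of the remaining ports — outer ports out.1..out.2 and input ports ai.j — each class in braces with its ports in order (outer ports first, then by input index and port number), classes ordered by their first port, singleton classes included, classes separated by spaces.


not equal; the first gives {out.1, out.2, a1.1, a1.2, a2.1, a3.1, a4.2} {a2.2} {a3.2, a4.1} and the second {out.1} {out.2} {a1.1} {a1.2} {a2.1, a3.2} {a2.2, a4.1} {a3.1} {a4.2}


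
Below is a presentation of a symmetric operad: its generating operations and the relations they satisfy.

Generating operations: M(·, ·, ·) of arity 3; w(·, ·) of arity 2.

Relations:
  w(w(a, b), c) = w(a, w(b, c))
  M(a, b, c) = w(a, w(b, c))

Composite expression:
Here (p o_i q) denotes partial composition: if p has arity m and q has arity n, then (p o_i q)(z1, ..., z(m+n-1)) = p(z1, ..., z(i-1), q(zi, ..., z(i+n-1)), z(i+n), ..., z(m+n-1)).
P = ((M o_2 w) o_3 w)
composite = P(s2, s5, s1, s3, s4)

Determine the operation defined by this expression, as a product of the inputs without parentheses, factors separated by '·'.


s2 · s5 · s1 · s3 · s4

The M-tree's shape is irrelevant; the s-reading-order decides.
w(s1, s3) reduces to s1 · s3
w(s5, w(s1, s3)) reduces to s5 · s1 · s3
M(s2, w(s5, w(s1, s3)), s4) reduces to s2 · s5 · s1 · s3 · s4


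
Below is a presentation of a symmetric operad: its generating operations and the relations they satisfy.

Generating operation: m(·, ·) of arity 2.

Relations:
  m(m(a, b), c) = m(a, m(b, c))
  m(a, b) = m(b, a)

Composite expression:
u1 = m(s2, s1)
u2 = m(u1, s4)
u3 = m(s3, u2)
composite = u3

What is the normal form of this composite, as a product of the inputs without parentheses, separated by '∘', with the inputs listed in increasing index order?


s1 ∘ s2 ∘ s3 ∘ s4

With m associative and commutative, the s-input set is all that matters.
m(s2, s1) spells out as s2 ∘ s1
m(m(s2, s1), s4) spells out as s2 ∘ s1 ∘ s4
m(s3, m(m(s2, s1), s4)) spells out as s3 ∘ s2 ∘ s1 ∘ s4
putting the inputs in ascending order: s1 ∘ s2 ∘ s3 ∘ s4


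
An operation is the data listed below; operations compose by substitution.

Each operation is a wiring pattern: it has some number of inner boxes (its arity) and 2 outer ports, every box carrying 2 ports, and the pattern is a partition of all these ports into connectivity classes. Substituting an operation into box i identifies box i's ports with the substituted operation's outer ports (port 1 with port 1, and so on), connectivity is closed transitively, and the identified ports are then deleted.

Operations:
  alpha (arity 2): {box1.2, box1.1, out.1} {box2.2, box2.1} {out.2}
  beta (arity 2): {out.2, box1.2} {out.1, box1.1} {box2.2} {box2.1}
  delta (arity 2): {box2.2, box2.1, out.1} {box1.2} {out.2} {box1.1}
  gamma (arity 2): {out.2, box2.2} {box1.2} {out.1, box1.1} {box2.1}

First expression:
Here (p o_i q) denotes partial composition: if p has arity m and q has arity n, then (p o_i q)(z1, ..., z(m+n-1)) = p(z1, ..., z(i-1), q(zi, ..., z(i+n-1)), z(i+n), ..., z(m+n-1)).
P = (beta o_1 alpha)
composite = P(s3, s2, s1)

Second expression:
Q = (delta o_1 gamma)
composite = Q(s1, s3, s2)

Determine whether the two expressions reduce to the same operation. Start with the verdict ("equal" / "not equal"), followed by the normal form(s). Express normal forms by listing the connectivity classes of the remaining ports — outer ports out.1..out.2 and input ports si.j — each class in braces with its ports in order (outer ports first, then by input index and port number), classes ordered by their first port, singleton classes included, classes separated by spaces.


The first expression, normalized: {out.1, s3.1, s3.2} {out.2} {s1.1} {s1.2} {s2.1, s2.2}
The second expression, normalized: {out.1, s2.1, s2.2} {out.2} {s1.1} {s1.2} {s3.1} {s3.2}
No match — not equal.

not equal; the first gives {out.1, s3.1, s3.2} {out.2} {s1.1} {s1.2} {s2.1, s2.2} and the second {out.1, s2.1, s2.2} {out.2} {s1.1} {s1.2} {s3.1} {s3.2}


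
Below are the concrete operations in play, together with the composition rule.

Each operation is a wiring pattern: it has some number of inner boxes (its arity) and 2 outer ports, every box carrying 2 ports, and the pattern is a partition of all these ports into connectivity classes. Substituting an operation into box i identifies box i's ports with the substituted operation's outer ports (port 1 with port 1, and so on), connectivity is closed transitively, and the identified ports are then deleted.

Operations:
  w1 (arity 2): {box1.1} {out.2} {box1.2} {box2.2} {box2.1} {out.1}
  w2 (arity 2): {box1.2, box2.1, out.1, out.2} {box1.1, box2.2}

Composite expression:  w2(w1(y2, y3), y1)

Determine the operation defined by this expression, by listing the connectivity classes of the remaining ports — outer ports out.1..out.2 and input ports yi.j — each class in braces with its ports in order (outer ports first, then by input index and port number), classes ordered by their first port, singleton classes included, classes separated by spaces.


Substituting into w2 glues patterns; closure does the rest.
w1 over (y2, y3) gives {out.1} {out.2} {y2.1} {y2.2} {y3.1} {y3.2}, out.j being that stage's outer ports
w2 over (y2, y3, y1) gives {out.1, out.2, y1.1} {y1.2} {y2.1} {y2.2} {y3.1} {y3.2}, out.j being that stage's outer ports

{out.1, out.2, y1.1} {y1.2} {y2.1} {y2.2} {y3.1} {y3.2}


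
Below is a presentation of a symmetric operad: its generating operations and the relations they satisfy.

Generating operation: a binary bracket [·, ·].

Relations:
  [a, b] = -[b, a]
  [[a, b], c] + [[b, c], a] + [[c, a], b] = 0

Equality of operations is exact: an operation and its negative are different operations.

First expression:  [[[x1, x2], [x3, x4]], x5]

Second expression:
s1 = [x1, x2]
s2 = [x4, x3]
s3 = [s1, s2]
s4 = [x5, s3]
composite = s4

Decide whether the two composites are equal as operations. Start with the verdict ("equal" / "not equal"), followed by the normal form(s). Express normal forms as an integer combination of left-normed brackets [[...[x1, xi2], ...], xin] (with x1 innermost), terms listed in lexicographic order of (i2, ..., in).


equal; both compose to [[[[x1, x2], x3], x4], x5] - [[[[x1, x2], x4], x3], x5]


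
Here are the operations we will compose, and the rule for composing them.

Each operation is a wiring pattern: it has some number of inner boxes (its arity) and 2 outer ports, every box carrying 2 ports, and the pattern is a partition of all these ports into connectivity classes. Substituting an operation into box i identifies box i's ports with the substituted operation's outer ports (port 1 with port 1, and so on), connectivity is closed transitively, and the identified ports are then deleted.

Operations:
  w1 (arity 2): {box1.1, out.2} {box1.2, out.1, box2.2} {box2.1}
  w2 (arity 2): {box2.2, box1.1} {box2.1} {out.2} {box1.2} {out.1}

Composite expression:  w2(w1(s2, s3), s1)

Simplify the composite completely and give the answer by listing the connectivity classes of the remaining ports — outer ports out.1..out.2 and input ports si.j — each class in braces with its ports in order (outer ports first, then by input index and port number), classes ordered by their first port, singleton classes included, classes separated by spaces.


After gluing at w2, chains via deleted ports link the s-ports.
stage w1: inputs (s2, s3), connectivity {out.1, s2.2, s3.2} {out.2, s2.1} {s3.1}, out.j its boundary
stage w2: inputs (s2, s3, s1), connectivity {out.1} {out.2} {s1.1} {s1.2, s2.2, s3.2} {s2.1} {s3.1}, out.j its boundary

{out.1} {out.2} {s1.1} {s1.2, s2.2, s3.2} {s2.1} {s3.1}


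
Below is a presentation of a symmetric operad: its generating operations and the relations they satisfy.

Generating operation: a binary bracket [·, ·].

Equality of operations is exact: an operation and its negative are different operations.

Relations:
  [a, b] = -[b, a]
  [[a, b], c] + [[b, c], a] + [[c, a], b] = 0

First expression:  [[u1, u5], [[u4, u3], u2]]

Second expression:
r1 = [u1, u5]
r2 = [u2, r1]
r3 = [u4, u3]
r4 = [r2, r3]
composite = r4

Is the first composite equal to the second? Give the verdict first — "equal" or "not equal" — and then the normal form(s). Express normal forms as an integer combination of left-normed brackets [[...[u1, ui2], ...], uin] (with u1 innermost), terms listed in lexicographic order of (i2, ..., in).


not equal: they reduce to [[[[u1, u5], u2], u3], u4] - [[[[u1, u5], u2], u4], u3] - [[[[u1, u5], u3], u4], u2] + [[[[u1, u5], u4], u3], u2] and [[[[u1, u5], u2], u3], u4] - [[[[u1, u5], u2], u4], u3]

Normal form of the first expression: [[[[u1, u5], u2], u3], u4] - [[[[u1, u5], u2], u4], u3] - [[[[u1, u5], u3], u4], u2] + [[[[u1, u5], u4], u3], u2]
Normal form of the second expression: [[[[u1, u5], u2], u3], u4] - [[[[u1, u5], u2], u4], u3]
Distinct normal forms: not equal.


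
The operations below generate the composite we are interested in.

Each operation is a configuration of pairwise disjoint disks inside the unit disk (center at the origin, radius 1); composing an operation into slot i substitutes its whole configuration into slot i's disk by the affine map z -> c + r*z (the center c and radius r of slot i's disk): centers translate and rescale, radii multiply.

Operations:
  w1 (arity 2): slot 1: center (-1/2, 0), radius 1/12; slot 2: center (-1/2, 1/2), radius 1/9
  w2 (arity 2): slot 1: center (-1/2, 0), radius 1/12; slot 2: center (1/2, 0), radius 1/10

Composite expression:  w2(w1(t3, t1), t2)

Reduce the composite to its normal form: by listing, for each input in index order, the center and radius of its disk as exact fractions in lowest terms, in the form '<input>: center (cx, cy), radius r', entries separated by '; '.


t1: center (-13/24, 1/24), radius 1/108; t2: center (1/2, 0), radius 1/10; t3: center (-13/24, 0), radius 1/144

Each t-disk chains the slot maps above it in w2; radii multiply.
input t3: composing its 2 substitution steps yields center (-13/24, 0), radius 1/144
input t1: composing its 2 substitution steps yields center (-13/24, 1/24), radius 1/108
input t2: composing its 1 substitution step yields center (1/2, 0), radius 1/10


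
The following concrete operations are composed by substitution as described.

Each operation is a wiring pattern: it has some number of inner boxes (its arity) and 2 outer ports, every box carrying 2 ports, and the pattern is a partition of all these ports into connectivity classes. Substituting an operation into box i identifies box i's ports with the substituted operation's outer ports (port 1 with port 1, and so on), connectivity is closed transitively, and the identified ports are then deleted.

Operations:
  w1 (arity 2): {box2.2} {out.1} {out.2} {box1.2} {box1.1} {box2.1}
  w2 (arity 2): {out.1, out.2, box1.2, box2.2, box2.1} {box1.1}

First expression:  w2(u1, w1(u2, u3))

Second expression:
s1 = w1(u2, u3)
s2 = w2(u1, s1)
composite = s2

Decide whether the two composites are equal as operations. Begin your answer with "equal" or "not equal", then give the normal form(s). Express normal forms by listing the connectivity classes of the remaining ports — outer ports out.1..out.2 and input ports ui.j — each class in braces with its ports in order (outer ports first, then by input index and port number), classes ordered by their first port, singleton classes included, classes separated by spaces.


Normal form of the first expression: {out.1, out.2, u1.2} {u1.1} {u2.1} {u2.2} {u3.1} {u3.2}
Normal form of the second expression: {out.1, out.2, u1.2} {u1.1} {u2.1} {u2.2} {u3.1} {u3.2}
The forms coincide; equal.

equal; both compose to {out.1, out.2, u1.2} {u1.1} {u2.1} {u2.2} {u3.1} {u3.2}


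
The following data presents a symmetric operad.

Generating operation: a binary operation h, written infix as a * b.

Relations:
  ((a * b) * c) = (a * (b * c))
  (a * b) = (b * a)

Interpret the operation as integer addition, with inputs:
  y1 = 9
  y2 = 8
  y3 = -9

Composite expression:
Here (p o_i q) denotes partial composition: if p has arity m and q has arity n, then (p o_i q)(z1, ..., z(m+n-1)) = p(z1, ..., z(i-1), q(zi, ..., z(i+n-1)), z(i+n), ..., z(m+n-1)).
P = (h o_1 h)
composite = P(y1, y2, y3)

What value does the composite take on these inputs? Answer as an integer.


(y1 * y2) = 17
((y1 * y2) * y3) = 8

8


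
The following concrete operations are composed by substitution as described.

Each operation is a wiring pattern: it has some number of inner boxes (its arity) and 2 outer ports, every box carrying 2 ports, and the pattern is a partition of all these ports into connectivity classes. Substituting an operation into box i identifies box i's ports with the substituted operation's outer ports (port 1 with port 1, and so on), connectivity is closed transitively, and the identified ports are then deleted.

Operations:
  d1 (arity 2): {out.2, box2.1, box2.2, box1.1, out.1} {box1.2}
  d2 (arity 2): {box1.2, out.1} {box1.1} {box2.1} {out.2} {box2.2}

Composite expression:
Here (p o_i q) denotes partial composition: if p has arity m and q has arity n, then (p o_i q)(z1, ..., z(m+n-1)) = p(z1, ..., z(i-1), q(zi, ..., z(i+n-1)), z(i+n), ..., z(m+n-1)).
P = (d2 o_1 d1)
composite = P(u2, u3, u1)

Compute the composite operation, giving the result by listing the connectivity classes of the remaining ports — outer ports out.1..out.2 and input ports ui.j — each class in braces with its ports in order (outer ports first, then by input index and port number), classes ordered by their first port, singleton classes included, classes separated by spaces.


{out.1, u2.1, u3.1, u3.2} {out.2} {u1.1} {u1.2} {u2.2}


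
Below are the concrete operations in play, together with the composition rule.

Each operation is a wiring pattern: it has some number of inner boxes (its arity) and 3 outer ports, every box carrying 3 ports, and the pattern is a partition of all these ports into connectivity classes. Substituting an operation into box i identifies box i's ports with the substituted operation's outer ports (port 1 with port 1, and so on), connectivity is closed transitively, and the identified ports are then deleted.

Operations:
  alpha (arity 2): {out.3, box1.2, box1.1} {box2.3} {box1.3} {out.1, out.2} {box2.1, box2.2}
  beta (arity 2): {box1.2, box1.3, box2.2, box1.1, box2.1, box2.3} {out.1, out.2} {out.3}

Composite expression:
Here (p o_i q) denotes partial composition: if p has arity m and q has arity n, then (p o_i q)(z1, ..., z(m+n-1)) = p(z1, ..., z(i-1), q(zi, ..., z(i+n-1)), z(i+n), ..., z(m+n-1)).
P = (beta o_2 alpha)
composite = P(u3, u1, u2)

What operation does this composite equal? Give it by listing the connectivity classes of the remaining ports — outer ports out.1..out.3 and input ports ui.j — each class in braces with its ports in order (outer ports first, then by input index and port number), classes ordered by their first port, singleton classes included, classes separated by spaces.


{out.1, out.2} {out.3} {u1.1, u1.2, u3.1, u3.2, u3.3} {u1.3} {u2.1, u2.2} {u2.3}

Substituting into beta glues patterns; closure does the rest.
composing alpha on (u1, u2), with out.j its own outer ports: {out.1, out.2} {out.3, u1.1, u1.2} {u1.3} {u2.1, u2.2} {u2.3}
composing beta on (u3, u1, u2), with out.j its own outer ports: {out.1, out.2} {out.3} {u1.1, u1.2, u3.1, u3.2, u3.3} {u1.3} {u2.1, u2.2} {u2.3}


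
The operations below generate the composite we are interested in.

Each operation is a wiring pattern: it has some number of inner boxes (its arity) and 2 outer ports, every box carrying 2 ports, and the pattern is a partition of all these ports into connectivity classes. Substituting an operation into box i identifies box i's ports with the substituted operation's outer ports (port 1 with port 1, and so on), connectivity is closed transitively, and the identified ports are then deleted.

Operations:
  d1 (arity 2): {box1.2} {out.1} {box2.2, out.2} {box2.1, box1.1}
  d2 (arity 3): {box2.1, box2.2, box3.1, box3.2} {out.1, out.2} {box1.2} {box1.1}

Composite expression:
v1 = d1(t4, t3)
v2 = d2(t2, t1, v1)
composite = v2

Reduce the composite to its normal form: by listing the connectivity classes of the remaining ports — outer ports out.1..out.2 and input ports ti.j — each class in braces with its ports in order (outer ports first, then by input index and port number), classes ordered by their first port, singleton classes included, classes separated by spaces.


{out.1, out.2} {t1.1, t1.2, t3.2} {t2.1} {t2.2} {t3.1, t4.1} {t4.2}

Connectivity passes through glued d2-boundaries; trace each wire chain.
the subtree at d1 composes to {out.1} {out.2, t3.2} {t3.1, t4.1} {t4.2} on (t4, t3); out.j = own outer ports
the subtree at d2 composes to {out.1, out.2} {t1.1, t1.2, t3.2} {t2.1} {t2.2} {t3.1, t4.1} {t4.2} on (t2, t1, t4, t3); out.j = own outer ports


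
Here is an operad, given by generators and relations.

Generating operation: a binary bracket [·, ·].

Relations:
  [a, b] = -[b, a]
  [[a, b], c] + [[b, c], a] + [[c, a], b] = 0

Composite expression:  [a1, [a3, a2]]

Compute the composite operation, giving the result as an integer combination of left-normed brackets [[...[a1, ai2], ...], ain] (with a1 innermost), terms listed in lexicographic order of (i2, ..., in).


-[[a1, a2], a3] + [[a1, a3], a2]


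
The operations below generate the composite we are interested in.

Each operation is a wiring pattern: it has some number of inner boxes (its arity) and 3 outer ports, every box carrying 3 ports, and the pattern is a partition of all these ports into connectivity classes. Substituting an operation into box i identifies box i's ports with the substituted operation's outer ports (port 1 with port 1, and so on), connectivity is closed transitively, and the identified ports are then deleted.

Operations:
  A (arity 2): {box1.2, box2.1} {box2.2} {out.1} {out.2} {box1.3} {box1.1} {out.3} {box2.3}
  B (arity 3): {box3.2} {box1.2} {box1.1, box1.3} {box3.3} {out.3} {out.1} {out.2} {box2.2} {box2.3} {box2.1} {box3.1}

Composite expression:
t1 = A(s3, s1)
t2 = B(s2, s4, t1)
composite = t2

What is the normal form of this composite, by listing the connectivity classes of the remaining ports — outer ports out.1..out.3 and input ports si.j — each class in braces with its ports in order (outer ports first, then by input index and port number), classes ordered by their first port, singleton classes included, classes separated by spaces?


{out.1} {out.2} {out.3} {s1.1, s3.2} {s1.2} {s1.3} {s2.1, s2.3} {s2.2} {s3.1} {s3.3} {s4.1} {s4.2} {s4.3}

Substituting into B glues patterns; closure does the rest.
the subtree at A composes to {out.1} {out.2} {out.3} {s1.1, s3.2} {s1.2} {s1.3} {s3.1} {s3.3} on (s3, s1); out.j = own outer ports
the subtree at B composes to {out.1} {out.2} {out.3} {s1.1, s3.2} {s1.2} {s1.3} {s2.1, s2.3} {s2.2} {s3.1} {s3.3} {s4.1} {s4.2} {s4.3} on (s2, s4, s3, s1); out.j = own outer ports


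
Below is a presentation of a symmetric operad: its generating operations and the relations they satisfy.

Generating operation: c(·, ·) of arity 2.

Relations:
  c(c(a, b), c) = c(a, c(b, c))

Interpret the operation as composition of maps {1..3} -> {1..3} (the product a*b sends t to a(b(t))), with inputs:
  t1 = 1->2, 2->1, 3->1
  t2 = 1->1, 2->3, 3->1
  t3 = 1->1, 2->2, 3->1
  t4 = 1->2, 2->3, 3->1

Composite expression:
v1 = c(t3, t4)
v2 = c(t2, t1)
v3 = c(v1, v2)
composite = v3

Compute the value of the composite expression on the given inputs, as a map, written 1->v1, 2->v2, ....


1->1, 2->2, 3->2

c(t3, t4) = 1->2, 2->1, 3->1
c(t2, t1) = 1->3, 2->1, 3->1
c(c(t3, t4), c(t2, t1)) = 1->1, 2->2, 3->2


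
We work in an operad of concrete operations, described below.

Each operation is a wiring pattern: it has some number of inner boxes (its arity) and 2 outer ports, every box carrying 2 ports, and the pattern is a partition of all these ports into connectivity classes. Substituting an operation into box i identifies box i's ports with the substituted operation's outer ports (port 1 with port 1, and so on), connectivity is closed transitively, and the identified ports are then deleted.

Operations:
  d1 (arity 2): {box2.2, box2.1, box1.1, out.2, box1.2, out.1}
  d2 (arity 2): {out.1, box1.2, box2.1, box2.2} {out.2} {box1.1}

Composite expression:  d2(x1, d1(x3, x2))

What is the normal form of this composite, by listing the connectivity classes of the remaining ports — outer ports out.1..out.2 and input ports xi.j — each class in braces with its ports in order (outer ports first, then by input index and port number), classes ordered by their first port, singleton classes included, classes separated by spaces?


{out.1, x1.2, x2.1, x2.2, x3.1, x3.2} {out.2} {x1.1}

Reachability decides: close wires over d2-identified ports.
stage d1: inputs (x3, x2), connectivity {out.1, out.2, x2.1, x2.2, x3.1, x3.2}, out.j its boundary
stage d2: inputs (x1, x3, x2), connectivity {out.1, x1.2, x2.1, x2.2, x3.1, x3.2} {out.2} {x1.1}, out.j its boundary


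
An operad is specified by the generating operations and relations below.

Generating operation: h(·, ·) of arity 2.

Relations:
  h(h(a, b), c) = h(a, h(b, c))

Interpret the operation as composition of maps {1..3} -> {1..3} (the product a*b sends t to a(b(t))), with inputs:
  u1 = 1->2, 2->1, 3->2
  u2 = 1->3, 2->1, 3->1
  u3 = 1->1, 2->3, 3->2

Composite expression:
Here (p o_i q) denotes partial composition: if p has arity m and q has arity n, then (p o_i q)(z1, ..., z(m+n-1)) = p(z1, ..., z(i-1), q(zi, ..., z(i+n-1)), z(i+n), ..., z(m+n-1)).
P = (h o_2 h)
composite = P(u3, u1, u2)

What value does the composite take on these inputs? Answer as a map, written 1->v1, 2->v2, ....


1->3, 2->3, 3->3

h(u1, u2) = 1->2, 2->2, 3->2
h(u3, h(u1, u2)) = 1->3, 2->3, 3->3


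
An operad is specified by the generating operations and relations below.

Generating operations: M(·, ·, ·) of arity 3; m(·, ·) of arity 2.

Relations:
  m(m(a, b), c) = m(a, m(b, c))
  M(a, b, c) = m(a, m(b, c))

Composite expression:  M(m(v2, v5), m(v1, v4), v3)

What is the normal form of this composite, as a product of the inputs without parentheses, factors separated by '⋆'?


v2 ⋆ v5 ⋆ v1 ⋆ v4 ⋆ v3

Every regrouping of M is equal, so read the v-inputs in written order.
m(v2, v5) collapses to v2 ⋆ v5
m(v1, v4) collapses to v1 ⋆ v4
M(m(v2, v5), m(v1, v4), v3) collapses to v2 ⋆ v5 ⋆ v1 ⋆ v4 ⋆ v3


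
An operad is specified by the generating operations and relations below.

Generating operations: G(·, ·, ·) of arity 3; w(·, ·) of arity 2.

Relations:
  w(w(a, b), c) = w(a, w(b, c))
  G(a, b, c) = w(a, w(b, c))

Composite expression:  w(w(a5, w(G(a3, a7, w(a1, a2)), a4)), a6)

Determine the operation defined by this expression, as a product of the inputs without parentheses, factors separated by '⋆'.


Key point: w is associative — brackets drop, the a-order remains.
w(a1, a2) reduces to a1 ⋆ a2
G(a3, a7, w(a1, a2)) reduces to a3 ⋆ a7 ⋆ a1 ⋆ a2
w(G(a3, a7, w(a1, a2)), a4) reduces to a3 ⋆ a7 ⋆ a1 ⋆ a2 ⋆ a4
w(a5, w(G(a3, a7, w(a1, a2)), a4)) reduces to a5 ⋆ a3 ⋆ a7 ⋆ a1 ⋆ a2 ⋆ a4
w(w(a5, w(G(a3, a7, w(a1, a2)), a4)), a6) reduces to a5 ⋆ a3 ⋆ a7 ⋆ a1 ⋆ a2 ⋆ a4 ⋆ a6

a5 ⋆ a3 ⋆ a7 ⋆ a1 ⋆ a2 ⋆ a4 ⋆ a6


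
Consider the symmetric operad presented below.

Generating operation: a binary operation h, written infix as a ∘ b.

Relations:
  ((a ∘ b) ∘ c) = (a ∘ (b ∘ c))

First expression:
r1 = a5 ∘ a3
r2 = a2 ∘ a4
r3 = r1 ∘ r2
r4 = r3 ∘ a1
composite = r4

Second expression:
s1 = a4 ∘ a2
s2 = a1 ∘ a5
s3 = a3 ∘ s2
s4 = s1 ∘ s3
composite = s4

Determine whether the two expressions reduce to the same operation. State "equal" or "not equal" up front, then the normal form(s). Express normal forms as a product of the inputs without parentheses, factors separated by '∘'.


The first expression reduces to a5 ∘ a3 ∘ a2 ∘ a4 ∘ a1
The second expression reduces to a4 ∘ a2 ∘ a3 ∘ a1 ∘ a5
They disagree, so not equal.

not equal; first: a5 ∘ a3 ∘ a2 ∘ a4 ∘ a1; second: a4 ∘ a2 ∘ a3 ∘ a1 ∘ a5


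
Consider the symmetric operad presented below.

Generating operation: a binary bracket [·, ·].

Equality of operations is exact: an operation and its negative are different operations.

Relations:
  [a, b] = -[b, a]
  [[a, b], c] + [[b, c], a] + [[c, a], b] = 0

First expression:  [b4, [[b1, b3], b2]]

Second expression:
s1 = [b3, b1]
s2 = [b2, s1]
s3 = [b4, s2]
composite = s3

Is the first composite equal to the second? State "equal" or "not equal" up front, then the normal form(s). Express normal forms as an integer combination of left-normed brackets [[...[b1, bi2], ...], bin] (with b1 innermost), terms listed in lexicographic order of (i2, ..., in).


equal: each reduces to -[[[b1, b3], b2], b4]

The first composite normalizes to -[[[b1, b3], b2], b4]
The second composite normalizes to -[[[b1, b3], b2], b4]
Same normal form: equal.
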